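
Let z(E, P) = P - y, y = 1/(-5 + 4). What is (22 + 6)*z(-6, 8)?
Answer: 252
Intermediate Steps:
y = -1 (y = 1/(-1) = -1)
z(E, P) = 1 + P (z(E, P) = P - 1*(-1) = P + 1 = 1 + P)
(22 + 6)*z(-6, 8) = (22 + 6)*(1 + 8) = 28*9 = 252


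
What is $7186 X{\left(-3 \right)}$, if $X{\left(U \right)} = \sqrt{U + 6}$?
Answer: $7186 \sqrt{3} \approx 12447.0$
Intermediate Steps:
$X{\left(U \right)} = \sqrt{6 + U}$
$7186 X{\left(-3 \right)} = 7186 \sqrt{6 - 3} = 7186 \sqrt{3}$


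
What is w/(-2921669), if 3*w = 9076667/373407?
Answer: -9076667/3272914968849 ≈ -2.7733e-6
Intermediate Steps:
w = 9076667/1120221 (w = (9076667/373407)/3 = (9076667*(1/373407))/3 = (⅓)*(9076667/373407) = 9076667/1120221 ≈ 8.1026)
w/(-2921669) = (9076667/1120221)/(-2921669) = (9076667/1120221)*(-1/2921669) = -9076667/3272914968849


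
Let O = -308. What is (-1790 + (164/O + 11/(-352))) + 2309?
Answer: 1277427/2464 ≈ 518.44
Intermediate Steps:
(-1790 + (164/O + 11/(-352))) + 2309 = (-1790 + (164/(-308) + 11/(-352))) + 2309 = (-1790 + (164*(-1/308) + 11*(-1/352))) + 2309 = (-1790 + (-41/77 - 1/32)) + 2309 = (-1790 - 1389/2464) + 2309 = -4411949/2464 + 2309 = 1277427/2464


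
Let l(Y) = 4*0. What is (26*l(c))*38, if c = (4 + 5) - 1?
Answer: 0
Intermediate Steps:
c = 8 (c = 9 - 1 = 8)
l(Y) = 0
(26*l(c))*38 = (26*0)*38 = 0*38 = 0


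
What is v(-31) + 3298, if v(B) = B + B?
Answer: 3236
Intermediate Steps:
v(B) = 2*B
v(-31) + 3298 = 2*(-31) + 3298 = -62 + 3298 = 3236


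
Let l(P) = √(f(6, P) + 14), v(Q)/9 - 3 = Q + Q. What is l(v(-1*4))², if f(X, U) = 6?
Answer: 20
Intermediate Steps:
v(Q) = 27 + 18*Q (v(Q) = 27 + 9*(Q + Q) = 27 + 9*(2*Q) = 27 + 18*Q)
l(P) = 2*√5 (l(P) = √(6 + 14) = √20 = 2*√5)
l(v(-1*4))² = (2*√5)² = 20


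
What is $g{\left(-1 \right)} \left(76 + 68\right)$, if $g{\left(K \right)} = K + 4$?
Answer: $432$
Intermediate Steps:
$g{\left(K \right)} = 4 + K$
$g{\left(-1 \right)} \left(76 + 68\right) = \left(4 - 1\right) \left(76 + 68\right) = 3 \cdot 144 = 432$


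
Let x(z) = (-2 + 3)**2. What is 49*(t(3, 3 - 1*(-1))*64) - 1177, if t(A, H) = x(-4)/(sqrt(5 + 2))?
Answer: -1177 + 448*sqrt(7) ≈ 8.2966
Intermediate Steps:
x(z) = 1 (x(z) = 1**2 = 1)
t(A, H) = sqrt(7)/7 (t(A, H) = 1/sqrt(5 + 2) = 1/sqrt(7) = 1*(sqrt(7)/7) = sqrt(7)/7)
49*(t(3, 3 - 1*(-1))*64) - 1177 = 49*((sqrt(7)/7)*64) - 1177 = 49*(64*sqrt(7)/7) - 1177 = 448*sqrt(7) - 1177 = -1177 + 448*sqrt(7)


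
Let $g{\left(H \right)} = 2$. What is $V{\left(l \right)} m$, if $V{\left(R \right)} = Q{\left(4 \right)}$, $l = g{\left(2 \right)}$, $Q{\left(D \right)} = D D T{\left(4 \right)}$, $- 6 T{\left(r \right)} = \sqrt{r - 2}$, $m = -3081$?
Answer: $8216 \sqrt{2} \approx 11619.0$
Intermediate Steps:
$T{\left(r \right)} = - \frac{\sqrt{-2 + r}}{6}$ ($T{\left(r \right)} = - \frac{\sqrt{r - 2}}{6} = - \frac{\sqrt{-2 + r}}{6}$)
$Q{\left(D \right)} = - \frac{\sqrt{2} D^{2}}{6}$ ($Q{\left(D \right)} = D D \left(- \frac{\sqrt{-2 + 4}}{6}\right) = D^{2} \left(- \frac{\sqrt{2}}{6}\right) = - \frac{\sqrt{2} D^{2}}{6}$)
$l = 2$
$V{\left(R \right)} = - \frac{8 \sqrt{2}}{3}$ ($V{\left(R \right)} = - \frac{\sqrt{2} \cdot 4^{2}}{6} = \left(- \frac{1}{6}\right) \sqrt{2} \cdot 16 = - \frac{8 \sqrt{2}}{3}$)
$V{\left(l \right)} m = - \frac{8 \sqrt{2}}{3} \left(-3081\right) = 8216 \sqrt{2}$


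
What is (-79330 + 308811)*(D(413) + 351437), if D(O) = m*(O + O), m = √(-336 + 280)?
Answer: 80648114197 + 379102612*I*√14 ≈ 8.0648e+10 + 1.4185e+9*I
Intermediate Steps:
m = 2*I*√14 (m = √(-56) = 2*I*√14 ≈ 7.4833*I)
D(O) = 4*I*O*√14 (D(O) = (2*I*√14)*(O + O) = (2*I*√14)*(2*O) = 4*I*O*√14)
(-79330 + 308811)*(D(413) + 351437) = (-79330 + 308811)*(4*I*413*√14 + 351437) = 229481*(1652*I*√14 + 351437) = 229481*(351437 + 1652*I*√14) = 80648114197 + 379102612*I*√14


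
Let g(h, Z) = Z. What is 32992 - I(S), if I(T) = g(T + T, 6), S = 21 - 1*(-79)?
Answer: 32986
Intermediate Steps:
S = 100 (S = 21 + 79 = 100)
I(T) = 6
32992 - I(S) = 32992 - 1*6 = 32992 - 6 = 32986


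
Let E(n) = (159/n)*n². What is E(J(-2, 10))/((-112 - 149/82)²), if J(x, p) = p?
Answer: 3563720/29034963 ≈ 0.12274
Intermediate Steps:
E(n) = 159*n
E(J(-2, 10))/((-112 - 149/82)²) = (159*10)/((-112 - 149/82)²) = 1590/((-112 - 149*1/82)²) = 1590/((-112 - 149/82)²) = 1590/((-9333/82)²) = 1590/(87104889/6724) = 1590*(6724/87104889) = 3563720/29034963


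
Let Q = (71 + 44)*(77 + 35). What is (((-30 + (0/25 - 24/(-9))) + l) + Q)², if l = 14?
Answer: 1489960000/9 ≈ 1.6555e+8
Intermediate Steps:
Q = 12880 (Q = 115*112 = 12880)
(((-30 + (0/25 - 24/(-9))) + l) + Q)² = (((-30 + (0/25 - 24/(-9))) + 14) + 12880)² = (((-30 + (0*(1/25) - 24*(-⅑))) + 14) + 12880)² = (((-30 + (0 + 8/3)) + 14) + 12880)² = (((-30 + 8/3) + 14) + 12880)² = ((-82/3 + 14) + 12880)² = (-40/3 + 12880)² = (38600/3)² = 1489960000/9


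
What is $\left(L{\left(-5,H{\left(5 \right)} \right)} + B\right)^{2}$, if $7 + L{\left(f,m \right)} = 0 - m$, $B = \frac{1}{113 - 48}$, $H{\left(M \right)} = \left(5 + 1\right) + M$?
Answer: $\frac{1366561}{4225} \approx 323.45$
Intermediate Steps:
$H{\left(M \right)} = 6 + M$
$B = \frac{1}{65} \approx 0.015385$
$L{\left(f,m \right)} = -7 - m$ ($L{\left(f,m \right)} = -7 + \left(0 - m\right) = -7 - m$)
$\left(L{\left(-5,H{\left(5 \right)} \right)} + B\right)^{2} = \left(\left(-7 - \left(6 + 5\right)\right) + \frac{1}{65}\right)^{2} = \left(\left(-7 - 11\right) + \frac{1}{65}\right)^{2} = \left(-18 + \frac{1}{65}\right)^{2} = \left(- \frac{1169}{65}\right)^{2} = \frac{1366561}{4225}$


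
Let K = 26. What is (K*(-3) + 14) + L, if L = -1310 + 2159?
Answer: 785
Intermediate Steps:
L = 849
(K*(-3) + 14) + L = (26*(-3) + 14) + 849 = (-78 + 14) + 849 = -64 + 849 = 785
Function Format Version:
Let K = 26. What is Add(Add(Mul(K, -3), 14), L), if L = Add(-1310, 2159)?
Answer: 785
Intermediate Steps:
L = 849
Add(Add(Mul(K, -3), 14), L) = Add(Add(Mul(26, -3), 14), 849) = Add(Add(-78, 14), 849) = Add(-64, 849) = 785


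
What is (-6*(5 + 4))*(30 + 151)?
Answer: -9774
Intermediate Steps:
(-6*(5 + 4))*(30 + 151) = -6*9*181 = -54*181 = -9774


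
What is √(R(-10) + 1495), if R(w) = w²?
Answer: √1595 ≈ 39.937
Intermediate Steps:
√(R(-10) + 1495) = √((-10)² + 1495) = √(100 + 1495) = √1595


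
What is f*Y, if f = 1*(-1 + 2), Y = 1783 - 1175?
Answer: 608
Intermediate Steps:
Y = 608
f = 1 (f = 1*1 = 1)
f*Y = 1*608 = 608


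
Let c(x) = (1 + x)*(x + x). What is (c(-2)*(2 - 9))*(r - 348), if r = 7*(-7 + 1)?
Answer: 10920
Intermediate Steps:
r = -42 (r = 7*(-6) = -42)
c(x) = 2*x*(1 + x) (c(x) = (1 + x)*(2*x) = 2*x*(1 + x))
(c(-2)*(2 - 9))*(r - 348) = ((2*(-2)*(1 - 2))*(2 - 9))*(-42 - 348) = ((2*(-2)*(-1))*(-7))*(-390) = (4*(-7))*(-390) = -28*(-390) = 10920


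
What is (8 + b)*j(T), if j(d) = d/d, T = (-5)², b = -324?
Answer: -316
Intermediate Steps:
T = 25
j(d) = 1
(8 + b)*j(T) = (8 - 324)*1 = -316*1 = -316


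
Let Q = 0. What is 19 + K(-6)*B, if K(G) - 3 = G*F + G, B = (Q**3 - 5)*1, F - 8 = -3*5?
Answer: -176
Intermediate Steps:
F = -7 (F = 8 - 3*5 = 8 - 15 = -7)
B = -5 (B = (0**3 - 5)*1 = (0 - 5)*1 = -5*1 = -5)
K(G) = 3 - 6*G (K(G) = 3 + (G*(-7) + G) = 3 + (-7*G + G) = 3 - 6*G)
19 + K(-6)*B = 19 + (3 - 6*(-6))*(-5) = 19 + (3 + 36)*(-5) = 19 + 39*(-5) = 19 - 195 = -176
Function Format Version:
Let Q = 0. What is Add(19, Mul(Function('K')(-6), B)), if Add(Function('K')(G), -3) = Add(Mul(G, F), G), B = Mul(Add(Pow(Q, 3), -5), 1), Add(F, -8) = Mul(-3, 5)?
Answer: -176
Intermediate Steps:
F = -7 (F = Add(8, Mul(-3, 5)) = Add(8, -15) = -7)
B = -5 (B = Mul(Add(Pow(0, 3), -5), 1) = Mul(Add(0, -5), 1) = Mul(-5, 1) = -5)
Function('K')(G) = Add(3, Mul(-6, G)) (Function('K')(G) = Add(3, Add(Mul(G, -7), G)) = Add(3, Add(Mul(-7, G), G)) = Add(3, Mul(-6, G)))
Add(19, Mul(Function('K')(-6), B)) = Add(19, Mul(Add(3, Mul(-6, -6)), -5)) = Add(19, Mul(Add(3, 36), -5)) = Add(19, Mul(39, -5)) = Add(19, -195) = -176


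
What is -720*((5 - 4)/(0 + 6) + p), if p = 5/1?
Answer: -3720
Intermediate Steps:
p = 5 (p = 5*1 = 5)
-720*((5 - 4)/(0 + 6) + p) = -720*((5 - 4)/(0 + 6) + 5) = -720*(1/6 + 5) = -720*31/6 = -180*62/3 = -3720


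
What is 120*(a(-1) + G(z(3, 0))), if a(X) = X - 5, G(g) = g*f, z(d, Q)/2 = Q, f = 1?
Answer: -720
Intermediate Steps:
z(d, Q) = 2*Q
G(g) = g (G(g) = g*1 = g)
a(X) = -5 + X
120*(a(-1) + G(z(3, 0))) = 120*((-5 - 1) + 2*0) = 120*(-6 + 0) = 120*(-6) = -720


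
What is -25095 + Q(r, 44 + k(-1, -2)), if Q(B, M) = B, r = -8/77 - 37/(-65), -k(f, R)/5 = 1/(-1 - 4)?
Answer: -125598146/5005 ≈ -25095.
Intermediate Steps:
k(f, R) = 1 (k(f, R) = -5/(-1 - 4) = -5/(-5) = -5*(-⅕) = 1)
r = 2329/5005 (r = -8*1/77 - 37*(-1/65) = -8/77 + 37/65 = 2329/5005 ≈ 0.46533)
-25095 + Q(r, 44 + k(-1, -2)) = -25095 + 2329/5005 = -125598146/5005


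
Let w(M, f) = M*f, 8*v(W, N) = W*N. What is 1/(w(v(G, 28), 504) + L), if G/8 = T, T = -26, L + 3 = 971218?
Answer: 1/604303 ≈ 1.6548e-6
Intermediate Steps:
L = 971215 (L = -3 + 971218 = 971215)
G = -208 (G = 8*(-26) = -208)
v(W, N) = N*W/8 (v(W, N) = (W*N)/8 = (N*W)/8 = N*W/8)
1/(w(v(G, 28), 504) + L) = 1/(((⅛)*28*(-208))*504 + 971215) = 1/(-728*504 + 971215) = 1/(-366912 + 971215) = 1/604303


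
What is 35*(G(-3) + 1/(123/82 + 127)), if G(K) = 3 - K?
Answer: 54040/257 ≈ 210.27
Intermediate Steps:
35*(G(-3) + 1/(123/82 + 127)) = 35*((3 - 1*(-3)) + 1/(123/82 + 127)) = 35*((3 + 3) + 1/(123*(1/82) + 127)) = 35*(6 + 1/(3/2 + 127)) = 35*(6 + 1/(257/2)) = 35*(6 + 2/257) = 35*(1544/257) = 54040/257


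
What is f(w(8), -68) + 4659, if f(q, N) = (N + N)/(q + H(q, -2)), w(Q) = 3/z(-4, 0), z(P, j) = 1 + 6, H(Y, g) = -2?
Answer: 52201/11 ≈ 4745.5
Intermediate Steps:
z(P, j) = 7
w(Q) = 3/7
f(q, N) = 2*N/(-2 + q) (f(q, N) = (N + N)/(q - 2) = (2*N)/(-2 + q) = 2*N/(-2 + q))
f(w(8), -68) + 4659 = 2*(-68)/(-2 + 3/7) + 4659 = 2*(-68)/(-11/7) + 4659 = 2*(-68)*(-7/11) + 4659 = 952/11 + 4659 = 52201/11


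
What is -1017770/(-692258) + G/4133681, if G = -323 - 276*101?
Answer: 2093807764014/1430786870849 ≈ 1.4634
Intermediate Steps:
G = -28199 (G = -323 - 27876 = -28199)
-1017770/(-692258) + G/4133681 = -1017770/(-692258) - 28199/4133681 = -1017770*(-1/692258) - 28199*1/4133681 = 508885/346129 - 28199/4133681 = 2093807764014/1430786870849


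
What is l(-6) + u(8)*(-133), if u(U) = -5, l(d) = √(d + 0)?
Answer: 665 + I*√6 ≈ 665.0 + 2.4495*I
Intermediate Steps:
l(d) = √d
l(-6) + u(8)*(-133) = √(-6) - 5*(-133) = I*√6 + 665 = 665 + I*√6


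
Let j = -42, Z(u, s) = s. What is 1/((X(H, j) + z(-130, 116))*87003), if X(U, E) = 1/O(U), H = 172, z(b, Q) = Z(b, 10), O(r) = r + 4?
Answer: 176/153212283 ≈ 1.1487e-6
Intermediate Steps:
O(r) = 4 + r
z(b, Q) = 10
X(U, E) = 1/(4 + U)
1/((X(H, j) + z(-130, 116))*87003) = 1/((1/(4 + 172) + 10)*87003) = (1/87003)/(1/176 + 10) = (1/87003)/(1761/176) = (176/1761)*(1/87003) = 176/153212283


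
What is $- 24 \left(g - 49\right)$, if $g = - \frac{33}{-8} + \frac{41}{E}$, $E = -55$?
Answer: $\frac{60219}{55} \approx 1094.9$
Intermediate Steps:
$g = \frac{1487}{440}$ ($g = - \frac{33}{-8} + \frac{41}{-55} = \left(-33\right) \left(- \frac{1}{8}\right) + 41 \left(- \frac{1}{55}\right) = \frac{33}{8} - \frac{41}{55} = \frac{1487}{440} \approx 3.3795$)
$- 24 \left(g - 49\right) = - 24 \left(\frac{1487}{440} - 49\right) = \left(-24\right) \left(- \frac{20073}{440}\right) = \frac{60219}{55}$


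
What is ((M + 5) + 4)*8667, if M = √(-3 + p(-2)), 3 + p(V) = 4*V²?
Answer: 78003 + 8667*√10 ≈ 1.0541e+5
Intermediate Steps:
p(V) = -3 + 4*V²
M = √10 (M = √(-3 + (-3 + 4*(-2)²)) = √(-3 + (-3 + 4*4)) = √(-3 + (-3 + 16)) = √(-3 + 13) = √10 ≈ 3.1623)
((M + 5) + 4)*8667 = ((√10 + 5) + 4)*8667 = ((5 + √10) + 4)*8667 = (9 + √10)*8667 = 78003 + 8667*√10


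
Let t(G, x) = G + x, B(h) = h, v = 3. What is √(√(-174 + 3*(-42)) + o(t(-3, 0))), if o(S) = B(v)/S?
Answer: √(-1 + 10*I*√3) ≈ 2.8591 + 3.029*I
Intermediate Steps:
o(S) = 3/S
√(√(-174 + 3*(-42)) + o(t(-3, 0))) = √(√(-174 + 3*(-42)) + 3/(-3 + 0)) = √(√(-174 - 126) + 3/(-3)) = √(√(-300) + 3*(-⅓)) = √(10*I*√3 - 1) = √(-1 + 10*I*√3)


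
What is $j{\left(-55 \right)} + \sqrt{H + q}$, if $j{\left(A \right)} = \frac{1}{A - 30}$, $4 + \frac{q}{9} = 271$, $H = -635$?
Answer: $- \frac{1}{85} + 2 \sqrt{442} \approx 42.036$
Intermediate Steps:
$q = 2403$ ($q = -36 + 9 \cdot 271 = -36 + 2439 = 2403$)
$j{\left(A \right)} = \frac{1}{-30 + A}$
$j{\left(-55 \right)} + \sqrt{H + q} = \frac{1}{-30 - 55} + \sqrt{-635 + 2403} = \frac{1}{-85} + \sqrt{1768} = - \frac{1}{85} + 2 \sqrt{442}$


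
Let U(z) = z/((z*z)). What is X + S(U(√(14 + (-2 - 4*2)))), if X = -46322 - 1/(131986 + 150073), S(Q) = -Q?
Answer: -26131356057/564118 ≈ -46323.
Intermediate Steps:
U(z) = 1/z (U(z) = z/(z²) = z/z² = 1/z)
X = -13065536999/282059 (X = -46322 - 1/282059 = -13065536999/282059 ≈ -46322.)
X + S(U(√(14 + (-2 - 4*2)))) = -13065536999/282059 - 1/(√(14 + (-2 - 4*2))) = -13065536999/282059 - 1/(√(14 + (-2 - 8))) = -13065536999/282059 - 1/(√(14 - 10)) = -13065536999/282059 - 1/(√4) = -13065536999/282059 - 1/2 = -13065536999/282059 - 1*½ = -13065536999/282059 - ½ = -26131356057/564118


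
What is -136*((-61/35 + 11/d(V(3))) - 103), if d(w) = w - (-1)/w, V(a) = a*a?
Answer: 20205996/1435 ≈ 14081.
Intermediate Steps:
V(a) = a²
d(w) = w + 1/w
-136*((-61/35 + 11/d(V(3))) - 103) = -136*((-61/35 + 11/(3² + 1/(3²))) - 103) = -136*((-61*1/35 + 11/(9 + 1/9)) - 103) = -136*((-61/35 + 11/(9 + ⅑)) - 103) = -136*((-61/35 + 11/(82/9)) - 103) = -136*((-61/35 + 11*(9/82)) - 103) = -136*((-61/35 + 99/82) - 103) = -136*(-1537/2870 - 103) = -136*(-297147/2870) = 20205996/1435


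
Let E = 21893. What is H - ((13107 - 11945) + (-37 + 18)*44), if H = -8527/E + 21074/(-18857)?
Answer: -135206800847/412836301 ≈ -327.51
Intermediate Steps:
H = -622166721/412836301 (H = -8527/21893 + 21074/(-18857) = -8527*1/21893 + 21074*(-1/18857) = -8527/21893 - 21074/18857 = -622166721/412836301 ≈ -1.5071)
H - ((13107 - 11945) + (-37 + 18)*44) = -622166721/412836301 - ((13107 - 11945) + (-37 + 18)*44) = -622166721/412836301 - (1162 - 19*44) = -622166721/412836301 - (1162 - 836) = -622166721/412836301 - 1*326 = -622166721/412836301 - 326 = -135206800847/412836301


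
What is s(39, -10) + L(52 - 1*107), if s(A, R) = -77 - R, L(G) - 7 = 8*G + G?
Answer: -555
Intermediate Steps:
L(G) = 7 + 9*G (L(G) = 7 + (8*G + G) = 7 + 9*G)
s(39, -10) + L(52 - 1*107) = (-77 - 1*(-10)) + (7 + 9*(52 - 1*107)) = (-77 + 10) + (7 + 9*(52 - 107)) = -67 + (7 + 9*(-55)) = -67 + (7 - 495) = -67 - 488 = -555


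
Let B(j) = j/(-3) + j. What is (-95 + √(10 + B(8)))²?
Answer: (285 - √138)²/9 ≈ 8296.3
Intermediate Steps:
B(j) = 2*j/3 (B(j) = j*(-⅓) + j = -j/3 + j = 2*j/3)
(-95 + √(10 + B(8)))² = (-95 + √(10 + (⅔)*8))² = (-95 + √(10 + 16/3))² = (-95 + √(46/3))² = (-95 + √138/3)²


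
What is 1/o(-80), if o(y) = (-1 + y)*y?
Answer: 1/6480 ≈ 0.00015432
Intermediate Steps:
o(y) = y*(-1 + y)
1/o(-80) = 1/(-80*(-1 - 80)) = 1/(-80*(-81)) = 1/6480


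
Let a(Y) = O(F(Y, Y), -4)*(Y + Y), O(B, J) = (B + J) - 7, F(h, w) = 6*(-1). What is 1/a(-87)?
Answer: 1/2958 ≈ 0.00033807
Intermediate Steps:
F(h, w) = -6
O(B, J) = -7 + B + J
a(Y) = -34*Y (a(Y) = (-7 - 6 - 4)*(Y + Y) = -34*Y)
1/a(-87) = 1/(-34*(-87)) = 1/2958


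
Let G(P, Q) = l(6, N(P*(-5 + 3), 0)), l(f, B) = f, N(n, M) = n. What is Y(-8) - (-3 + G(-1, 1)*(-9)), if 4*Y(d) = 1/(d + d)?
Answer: 3647/64 ≈ 56.984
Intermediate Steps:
G(P, Q) = 6
Y(d) = 1/(8*d) (Y(d) = 1/(4*(d + d)) = 1/(4*((2*d))) = (1/(2*d))/4 = 1/(8*d))
Y(-8) - (-3 + G(-1, 1)*(-9)) = (⅛)/(-8) - (-3 + 6*(-9)) = (⅛)*(-⅛) - (-3 - 54) = -1/64 - 1*(-57) = -1/64 + 57 = 3647/64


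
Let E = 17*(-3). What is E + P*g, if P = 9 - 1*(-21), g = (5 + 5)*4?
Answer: 1149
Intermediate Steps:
E = -51
g = 40 (g = 10*4 = 40)
P = 30 (P = 9 + 21 = 30)
E + P*g = -51 + 30*40 = -51 + 1200 = 1149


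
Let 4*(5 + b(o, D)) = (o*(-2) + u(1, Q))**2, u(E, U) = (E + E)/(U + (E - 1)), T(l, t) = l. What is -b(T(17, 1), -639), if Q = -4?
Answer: -4681/16 ≈ -292.56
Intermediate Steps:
u(E, U) = 2*E/(-1 + E + U) (u(E, U) = (2*E)/(U + (-1 + E)) = (2*E)/(-1 + E + U) = 2*E/(-1 + E + U))
b(o, D) = -5 + (-1/2 - 2*o)**2/4 (b(o, D) = -5 + (o*(-2) + 2*1/(-1 + 1 - 4))**2/4 = -5 + (-2*o + 2*1/(-4))**2/4 = -5 + (-2*o + 2*1*(-1/4))**2/4 = -5 + (-2*o - 1/2)**2/4 = -5 + (-1/2 - 2*o)**2/4)
-b(T(17, 1), -639) = -(-5 + (1 + 4*17)**2/16) = -(-5 + (1 + 68)**2/16) = -(-5 + (1/16)*69**2) = -(-5 + (1/16)*4761) = -(-5 + 4761/16) = -1*4681/16 = -4681/16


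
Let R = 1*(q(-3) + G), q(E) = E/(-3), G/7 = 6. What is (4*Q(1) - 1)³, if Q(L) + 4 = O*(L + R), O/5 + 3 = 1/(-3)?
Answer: -693389119051/27 ≈ -2.5681e+10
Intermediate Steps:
G = 42 (G = 7*6 = 42)
q(E) = -E/3 (q(E) = E*(-⅓) = -E/3)
O = -50/3 (O = -15 + 5/(-3) = -15 + 5*(-⅓) = -15 - 5/3 = -50/3 ≈ -16.667)
R = 43 (R = 1*(-⅓*(-3) + 42) = 1*(1 + 42) = 1*43 = 43)
Q(L) = -2162/3 - 50*L/3 (Q(L) = -4 - 50*(L + 43)/3 = -4 - 50*(43 + L)/3 = -4 + (-2150/3 - 50*L/3) = -2162/3 - 50*L/3)
(4*Q(1) - 1)³ = (4*(-2162/3 - 50/3*1) - 1)³ = (4*(-2162/3 - 50/3) - 1)³ = (4*(-2212/3) - 1)³ = (-8848/3 - 1)³ = (-8851/3)³ = -693389119051/27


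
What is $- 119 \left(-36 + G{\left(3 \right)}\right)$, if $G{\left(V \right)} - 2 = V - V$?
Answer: $4046$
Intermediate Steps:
$G{\left(V \right)} = 2$ ($G{\left(V \right)} = 2 + \left(V - V\right) = 2 + 0 = 2$)
$- 119 \left(-36 + G{\left(3 \right)}\right) = - 119 \left(-36 + 2\right) = \left(-119\right) \left(-34\right) = 4046$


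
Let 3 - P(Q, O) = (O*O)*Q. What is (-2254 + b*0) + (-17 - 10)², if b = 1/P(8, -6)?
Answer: -1525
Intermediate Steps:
P(Q, O) = 3 - Q*O² (P(Q, O) = 3 - O*O*Q = 3 - O²*Q = 3 - Q*O²)
b = -1/285 (b = 1/(3 - 1*8*(-6)²) = 1/(3 - 1*8*36) = 1/(3 - 288) = 1/(-285) = -1/285 ≈ -0.0035088)
(-2254 + b*0) + (-17 - 10)² = (-2254 - 1/285*0) + (-17 - 10)² = (-2254 + 0) + (-27)² = -2254 + 729 = -1525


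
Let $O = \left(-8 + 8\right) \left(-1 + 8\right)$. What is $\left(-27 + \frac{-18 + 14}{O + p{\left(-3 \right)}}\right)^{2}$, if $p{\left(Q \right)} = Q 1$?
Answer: $\frac{5929}{9} \approx 658.78$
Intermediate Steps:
$O = 0$ ($O = 0 \cdot 7 = 0$)
$p{\left(Q \right)} = Q$
$\left(-27 + \frac{-18 + 14}{O + p{\left(-3 \right)}}\right)^{2} = \left(-27 + \frac{-18 + 14}{0 - 3}\right)^{2} = \left(-27 - \frac{4}{-3}\right)^{2} = \left(-27 - - \frac{4}{3}\right)^{2} = \left(-27 + \frac{4}{3}\right)^{2} = \left(- \frac{77}{3}\right)^{2} = \frac{5929}{9}$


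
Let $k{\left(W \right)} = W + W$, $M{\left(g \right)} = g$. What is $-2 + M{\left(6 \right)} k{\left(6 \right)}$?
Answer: $70$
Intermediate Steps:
$k{\left(W \right)} = 2 W$
$-2 + M{\left(6 \right)} k{\left(6 \right)} = -2 + 6 \cdot 2 \cdot 6 = -2 + 6 \cdot 12 = -2 + 72 = 70$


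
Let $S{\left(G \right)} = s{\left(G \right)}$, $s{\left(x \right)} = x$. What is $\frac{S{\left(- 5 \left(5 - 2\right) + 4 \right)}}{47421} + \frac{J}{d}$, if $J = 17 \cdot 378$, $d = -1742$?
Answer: $- \frac{13852114}{3754881} \approx -3.6891$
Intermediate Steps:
$J = 6426$
$S{\left(G \right)} = G$
$\frac{S{\left(- 5 \left(5 - 2\right) + 4 \right)}}{47421} + \frac{J}{d} = \frac{- 5 \left(5 - 2\right) + 4}{47421} + \frac{6426}{-1742} = \left(\left(-5\right) 3 + 4\right) \frac{1}{47421} + 6426 \left(- \frac{1}{1742}\right) = \left(-15 + 4\right) \frac{1}{47421} - \frac{3213}{871} = \left(-11\right) \frac{1}{47421} - \frac{3213}{871} = - \frac{1}{4311} - \frac{3213}{871} = - \frac{13852114}{3754881}$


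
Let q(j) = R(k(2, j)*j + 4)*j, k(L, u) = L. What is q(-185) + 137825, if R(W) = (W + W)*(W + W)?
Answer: -98989615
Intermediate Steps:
R(W) = 4*W² (R(W) = (2*W)*(2*W) = 4*W²)
q(j) = 4*j*(4 + 2*j)² (q(j) = (4*(2*j + 4)²)*j = (4*(4 + 2*j)²)*j = 4*j*(4 + 2*j)²)
q(-185) + 137825 = 16*(-185)*(2 - 185)² + 137825 = 16*(-185)*(-183)² + 137825 = 16*(-185)*33489 + 137825 = -99127440 + 137825 = -98989615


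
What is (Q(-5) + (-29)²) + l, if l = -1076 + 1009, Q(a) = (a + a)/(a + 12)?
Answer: 5408/7 ≈ 772.57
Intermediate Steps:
Q(a) = 2*a/(12 + a) (Q(a) = (2*a)/(12 + a) = 2*a/(12 + a))
l = -67
(Q(-5) + (-29)²) + l = (2*(-5)/(12 - 5) + (-29)²) - 67 = (2*(-5)/7 + 841) - 67 = (2*(-5)*(⅐) + 841) - 67 = (-10/7 + 841) - 67 = 5877/7 - 67 = 5408/7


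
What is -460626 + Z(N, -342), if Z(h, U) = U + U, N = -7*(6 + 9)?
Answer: -461310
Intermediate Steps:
N = -105 (N = -7*15 = -105)
Z(h, U) = 2*U
-460626 + Z(N, -342) = -460626 + 2*(-342) = -460626 - 684 = -461310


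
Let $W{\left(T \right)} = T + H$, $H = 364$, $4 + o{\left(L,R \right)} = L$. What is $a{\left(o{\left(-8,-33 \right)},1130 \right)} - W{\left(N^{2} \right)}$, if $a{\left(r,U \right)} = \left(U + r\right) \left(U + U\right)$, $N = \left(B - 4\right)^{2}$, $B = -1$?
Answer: $2525691$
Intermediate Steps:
$o{\left(L,R \right)} = -4 + L$
$N = 25$ ($N = \left(-1 - 4\right)^{2} = \left(-5\right)^{2} = 25$)
$a{\left(r,U \right)} = 2 U \left(U + r\right)$ ($a{\left(r,U \right)} = \left(U + r\right) 2 U = 2 U \left(U + r\right)$)
$W{\left(T \right)} = 364 + T$ ($W{\left(T \right)} = T + 364 = 364 + T$)
$a{\left(o{\left(-8,-33 \right)},1130 \right)} - W{\left(N^{2} \right)} = 2 \cdot 1130 \left(1130 - 12\right) - \left(364 + 25^{2}\right) = 2 \cdot 1130 \left(1130 - 12\right) - \left(364 + 625\right) = 2 \cdot 1130 \cdot 1118 - 989 = 2526680 - 989 = 2525691$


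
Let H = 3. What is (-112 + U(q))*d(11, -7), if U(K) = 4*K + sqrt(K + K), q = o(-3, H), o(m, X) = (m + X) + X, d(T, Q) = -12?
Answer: 1200 - 12*sqrt(6) ≈ 1170.6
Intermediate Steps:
o(m, X) = m + 2*X (o(m, X) = (X + m) + X = m + 2*X)
q = 3 (q = -3 + 2*3 = -3 + 6 = 3)
U(K) = 4*K + sqrt(2)*sqrt(K) (U(K) = 4*K + sqrt(2*K) = 4*K + sqrt(2)*sqrt(K))
(-112 + U(q))*d(11, -7) = (-112 + (4*3 + sqrt(2)*sqrt(3)))*(-12) = (-112 + (12 + sqrt(6)))*(-12) = (-100 + sqrt(6))*(-12) = 1200 - 12*sqrt(6)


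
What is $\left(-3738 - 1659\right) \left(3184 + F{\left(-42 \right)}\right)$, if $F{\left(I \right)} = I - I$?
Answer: $-17184048$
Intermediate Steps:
$F{\left(I \right)} = 0$
$\left(-3738 - 1659\right) \left(3184 + F{\left(-42 \right)}\right) = \left(-3738 - 1659\right) \left(3184 + 0\right) = \left(-5397\right) 3184 = -17184048$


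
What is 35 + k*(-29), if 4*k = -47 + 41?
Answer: 157/2 ≈ 78.500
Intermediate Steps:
k = -3/2 (k = (-47 + 41)/4 = (¼)*(-6) = -3/2 ≈ -1.5000)
35 + k*(-29) = 35 - 3/2*(-29) = 35 + 87/2 = 157/2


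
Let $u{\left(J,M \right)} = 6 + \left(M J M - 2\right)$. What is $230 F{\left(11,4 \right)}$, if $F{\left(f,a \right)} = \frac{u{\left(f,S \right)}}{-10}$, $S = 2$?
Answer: $-1104$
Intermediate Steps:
$u{\left(J,M \right)} = 4 + J M^{2}$ ($u{\left(J,M \right)} = 6 + \left(J M M - 2\right) = 6 + \left(J M^{2} - 2\right) = 6 + \left(-2 + J M^{2}\right) = 4 + J M^{2}$)
$F{\left(f,a \right)} = - \frac{2}{5} - \frac{2 f}{5}$ ($F{\left(f,a \right)} = \frac{4 + f 2^{2}}{-10} = \left(4 + f 4\right) \left(- \frac{1}{10}\right) = \left(4 + 4 f\right) \left(- \frac{1}{10}\right) = - \frac{2}{5} - \frac{2 f}{5}$)
$230 F{\left(11,4 \right)} = 230 \left(- \frac{2}{5} - \frac{22}{5}\right) = 230 \left(- \frac{24}{5}\right) = -1104$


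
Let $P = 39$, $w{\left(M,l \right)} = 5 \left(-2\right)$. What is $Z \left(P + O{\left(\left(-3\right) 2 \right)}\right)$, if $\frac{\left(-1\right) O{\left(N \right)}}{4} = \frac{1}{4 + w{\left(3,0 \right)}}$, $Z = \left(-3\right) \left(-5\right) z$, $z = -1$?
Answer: $-595$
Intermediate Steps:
$w{\left(M,l \right)} = -10$
$Z = -15$ ($Z = \left(-3\right) \left(-5\right) \left(-1\right) = 15 \left(-1\right) = -15$)
$O{\left(N \right)} = \frac{2}{3}$ ($O{\left(N \right)} = - \frac{4}{4 - 10} = - \frac{4}{-6} = \left(-4\right) \left(- \frac{1}{6}\right) = \frac{2}{3}$)
$Z \left(P + O{\left(\left(-3\right) 2 \right)}\right) = - 15 \left(39 + \frac{2}{3}\right) = \left(-15\right) \frac{119}{3} = -595$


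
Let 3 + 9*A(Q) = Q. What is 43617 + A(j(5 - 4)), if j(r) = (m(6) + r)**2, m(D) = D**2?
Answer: 393919/9 ≈ 43769.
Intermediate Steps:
j(r) = (36 + r)**2 (j(r) = (6**2 + r)**2 = (36 + r)**2)
A(Q) = -1/3 + Q/9
43617 + A(j(5 - 4)) = 43617 + (-1/3 + (36 + (5 - 4))**2/9) = 43617 + (-1/3 + (36 + 1)**2/9) = 43617 + (-1/3 + (1/9)*37**2) = 43617 + (-1/3 + (1/9)*1369) = 43617 + (-1/3 + 1369/9) = 43617 + 1366/9 = 393919/9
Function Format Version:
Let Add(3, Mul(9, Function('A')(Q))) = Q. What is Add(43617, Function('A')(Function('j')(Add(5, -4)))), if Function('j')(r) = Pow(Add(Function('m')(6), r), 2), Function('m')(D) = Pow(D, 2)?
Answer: Rational(393919, 9) ≈ 43769.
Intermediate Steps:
Function('j')(r) = Pow(Add(36, r), 2) (Function('j')(r) = Pow(Add(Pow(6, 2), r), 2) = Pow(Add(36, r), 2))
Function('A')(Q) = Add(Rational(-1, 3), Mul(Rational(1, 9), Q))
Add(43617, Function('A')(Function('j')(Add(5, -4)))) = Add(43617, Add(Rational(-1, 3), Mul(Rational(1, 9), Pow(Add(36, Add(5, -4)), 2)))) = Add(43617, Add(Rational(-1, 3), Mul(Rational(1, 9), Pow(Add(36, 1), 2)))) = Add(43617, Add(Rational(-1, 3), Mul(Rational(1, 9), Pow(37, 2)))) = Add(43617, Add(Rational(-1, 3), Mul(Rational(1, 9), 1369))) = Add(43617, Add(Rational(-1, 3), Rational(1369, 9))) = Add(43617, Rational(1366, 9)) = Rational(393919, 9)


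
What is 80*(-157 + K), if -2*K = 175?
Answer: -19560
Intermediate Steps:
K = -175/2 (K = -½*175 = -175/2 ≈ -87.500)
80*(-157 + K) = 80*(-157 - 175/2) = 80*(-489/2) = -19560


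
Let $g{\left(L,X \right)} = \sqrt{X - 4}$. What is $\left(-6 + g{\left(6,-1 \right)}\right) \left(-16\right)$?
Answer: $96 - 16 i \sqrt{5} \approx 96.0 - 35.777 i$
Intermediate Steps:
$g{\left(L,X \right)} = \sqrt{-4 + X}$
$\left(-6 + g{\left(6,-1 \right)}\right) \left(-16\right) = \left(-6 + \sqrt{-4 - 1}\right) \left(-16\right) = \left(-6 + \sqrt{-5}\right) \left(-16\right) = \left(-6 + i \sqrt{5}\right) \left(-16\right) = 96 - 16 i \sqrt{5}$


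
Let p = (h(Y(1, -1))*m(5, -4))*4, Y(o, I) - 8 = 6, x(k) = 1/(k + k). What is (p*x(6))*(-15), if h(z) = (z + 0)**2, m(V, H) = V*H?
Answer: 19600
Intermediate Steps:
x(k) = 1/(2*k)
m(V, H) = H*V
Y(o, I) = 14 (Y(o, I) = 8 + 6 = 14)
h(z) = z**2
p = -15680 (p = (14**2*(-4*5))*4 = (196*(-20))*4 = -3920*4 = -15680)
(p*x(6))*(-15) = -7840/6*(-15) = -15680*1/12*(-15) = -3920/3*(-15) = 19600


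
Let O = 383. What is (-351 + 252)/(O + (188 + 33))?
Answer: -99/604 ≈ -0.16391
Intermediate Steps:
(-351 + 252)/(O + (188 + 33)) = (-351 + 252)/(383 + (188 + 33)) = -99/(383 + 221) = -99/604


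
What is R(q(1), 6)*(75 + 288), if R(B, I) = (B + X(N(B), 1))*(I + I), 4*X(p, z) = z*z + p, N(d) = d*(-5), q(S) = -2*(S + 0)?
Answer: 3267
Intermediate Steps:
q(S) = -2*S
N(d) = -5*d
X(p, z) = p/4 + z²/4 (X(p, z) = (z*z + p)/4 = (z² + p)/4 = (p + z²)/4 = p/4 + z²/4)
R(B, I) = 2*I*(¼ - B/4) (R(B, I) = (B + ((-5*B)/4 + (¼)*1²))*(I + I) = (B + (-5*B/4 + (¼)*1))*(2*I) = (B + (-5*B/4 + ¼))*(2*I) = (B + (¼ - 5*B/4))*(2*I) = (¼ - B/4)*(2*I) = 2*I*(¼ - B/4))
R(q(1), 6)*(75 + 288) = ((½)*6*(1 - (-2)))*(75 + 288) = ((½)*6*(1 - 1*(-2)))*363 = ((½)*6*(1 + 2))*363 = ((½)*6*3)*363 = 9*363 = 3267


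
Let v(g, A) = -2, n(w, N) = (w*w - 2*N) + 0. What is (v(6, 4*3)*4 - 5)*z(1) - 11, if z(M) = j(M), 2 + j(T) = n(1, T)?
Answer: 28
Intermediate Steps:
n(w, N) = w**2 - 2*N (n(w, N) = (w**2 - 2*N) + 0 = w**2 - 2*N)
j(T) = -1 - 2*T (j(T) = -2 + (1**2 - 2*T) = -2 + (1 - 2*T) = -1 - 2*T)
z(M) = -1 - 2*M
(v(6, 4*3)*4 - 5)*z(1) - 11 = (-2*4 - 5)*(-1 - 2*1) - 11 = (-8 - 5)*(-1 - 2) - 11 = -13*(-3) - 11 = 39 - 11 = 28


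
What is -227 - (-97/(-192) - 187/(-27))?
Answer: -405097/1728 ≈ -234.43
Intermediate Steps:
-227 - (-97/(-192) - 187/(-27)) = -227 - (-97*(-1/192) - 187*(-1/27)) = -227 - (97/192 + 187/27) = -227 - 1*12841/1728 = -227 - 12841/1728 = -405097/1728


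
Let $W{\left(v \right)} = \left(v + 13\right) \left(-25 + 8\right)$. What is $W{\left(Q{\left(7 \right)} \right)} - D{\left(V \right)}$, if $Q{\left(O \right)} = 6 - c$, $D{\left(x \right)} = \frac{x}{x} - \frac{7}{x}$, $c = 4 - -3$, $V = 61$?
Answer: $- \frac{12498}{61} \approx -204.89$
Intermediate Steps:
$c = 7$ ($c = 4 + 3 = 7$)
$D{\left(x \right)} = 1 - \frac{7}{x}$
$Q{\left(O \right)} = -1$ ($Q{\left(O \right)} = 6 - 7 = -1$)
$W{\left(v \right)} = -221 - 17 v$ ($W{\left(v \right)} = \left(13 + v\right) \left(-17\right) = -221 - 17 v$)
$W{\left(Q{\left(7 \right)} \right)} - D{\left(V \right)} = \left(-221 - -17\right) - \frac{-7 + 61}{61} = \left(-221 + 17\right) - \frac{1}{61} \cdot 54 = -204 - \frac{54}{61} = - \frac{12498}{61}$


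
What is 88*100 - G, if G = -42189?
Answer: 50989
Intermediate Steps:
88*100 - G = 88*100 - 1*(-42189) = 8800 + 42189 = 50989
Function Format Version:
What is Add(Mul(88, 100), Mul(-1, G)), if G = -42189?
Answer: 50989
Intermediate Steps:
Add(Mul(88, 100), Mul(-1, G)) = Add(Mul(88, 100), Mul(-1, -42189)) = Add(8800, 42189) = 50989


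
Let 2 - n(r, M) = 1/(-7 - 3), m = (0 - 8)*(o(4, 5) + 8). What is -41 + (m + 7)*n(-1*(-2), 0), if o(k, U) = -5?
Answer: -767/10 ≈ -76.700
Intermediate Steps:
m = -24 (m = (0 - 8)*(-5 + 8) = -8*3 = -24)
n(r, M) = 21/10 (n(r, M) = 2 - 1/(-7 - 3) = 2 - 1/(-10) = 2 - 1*(-⅒) = 2 + ⅒ = 21/10)
-41 + (m + 7)*n(-1*(-2), 0) = -41 + (-24 + 7)*(21/10) = -41 - 17*21/10 = -41 - 357/10 = -767/10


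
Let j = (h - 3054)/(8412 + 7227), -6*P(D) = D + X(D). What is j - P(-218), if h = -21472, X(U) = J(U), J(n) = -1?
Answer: -1190699/31278 ≈ -38.068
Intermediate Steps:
X(U) = -1
P(D) = ⅙ - D/6 (P(D) = -(D - 1)/6 = -(-1 + D)/6 = ⅙ - D/6)
j = -24526/15639 (j = (-21472 - 3054)/(8412 + 7227) = -24526/15639 ≈ -1.5683)
j - P(-218) = -24526/15639 - (⅙ - ⅙*(-218)) = -24526/15639 - (⅙ + 109/3) = -24526/15639 - 1*73/2 = -24526/15639 - 73/2 = -1190699/31278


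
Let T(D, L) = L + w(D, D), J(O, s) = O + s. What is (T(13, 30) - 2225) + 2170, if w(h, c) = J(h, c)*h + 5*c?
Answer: 378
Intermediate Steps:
w(h, c) = 5*c + h*(c + h) (w(h, c) = (h + c)*h + 5*c = (c + h)*h + 5*c = h*(c + h) + 5*c = 5*c + h*(c + h))
T(D, L) = L + 2*D² + 5*D (T(D, L) = L + (5*D + D*(D + D)) = L + (5*D + D*(2*D)) = L + (5*D + 2*D²) = L + (2*D² + 5*D) = L + 2*D² + 5*D)
(T(13, 30) - 2225) + 2170 = ((30 + 2*13² + 5*13) - 2225) + 2170 = ((30 + 2*169 + 65) - 2225) + 2170 = ((30 + 338 + 65) - 2225) + 2170 = (433 - 2225) + 2170 = -1792 + 2170 = 378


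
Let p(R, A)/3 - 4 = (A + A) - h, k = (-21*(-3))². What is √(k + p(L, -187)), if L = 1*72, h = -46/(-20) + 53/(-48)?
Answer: √1142165/20 ≈ 53.436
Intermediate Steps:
k = 3969 (k = 63² = 3969)
h = 287/240 (h = -46*(-1/20) + 53*(-1/48) = 23/10 - 53/48 = 287/240 ≈ 1.1958)
L = 72
p(R, A) = 673/80 + 6*A (p(R, A) = 12 + 3*((A + A) - 1*287/240) = 12 + 3*(2*A - 287/240) = 12 + 3*(-287/240 + 2*A) = 12 + (-287/80 + 6*A) = 673/80 + 6*A)
√(k + p(L, -187)) = √(3969 + (673/80 + 6*(-187))) = √(3969 + (673/80 - 1122)) = √(3969 - 89087/80) = √(228433/80) = √1142165/20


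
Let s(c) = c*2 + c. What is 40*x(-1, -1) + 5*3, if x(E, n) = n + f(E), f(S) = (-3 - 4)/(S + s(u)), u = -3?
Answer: 3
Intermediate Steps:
s(c) = 3*c (s(c) = 2*c + c = 3*c)
f(S) = -7/(-9 + S) (f(S) = (-3 - 4)/(S + 3*(-3)) = -7/(S - 9) = -7/(-9 + S))
x(E, n) = n - 7/(-9 + E)
40*x(-1, -1) + 5*3 = 40*((-7 - (-9 - 1))/(-9 - 1)) + 5*3 = 40*((-7 - 1*(-10))/(-10)) + 15 = 40*(-(-7 + 10)/10) + 15 = 40*(-⅒*3) + 15 = 40*(-3/10) + 15 = -12 + 15 = 3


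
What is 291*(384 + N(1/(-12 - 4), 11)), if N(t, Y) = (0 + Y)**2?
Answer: 146955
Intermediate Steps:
N(t, Y) = Y**2
291*(384 + N(1/(-12 - 4), 11)) = 291*(384 + 11**2) = 291*(384 + 121) = 291*505 = 146955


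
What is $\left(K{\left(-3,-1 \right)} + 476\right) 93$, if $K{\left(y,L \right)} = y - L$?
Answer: $44082$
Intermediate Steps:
$\left(K{\left(-3,-1 \right)} + 476\right) 93 = \left(\left(-3 - -1\right) + 476\right) 93 = \left(\left(-3 + 1\right) + 476\right) 93 = \left(-2 + 476\right) 93 = 474 \cdot 93 = 44082$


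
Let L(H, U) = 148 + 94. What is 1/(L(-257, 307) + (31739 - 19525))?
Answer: 1/12456 ≈ 8.0283e-5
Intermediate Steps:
L(H, U) = 242
1/(L(-257, 307) + (31739 - 19525)) = 1/(242 + (31739 - 19525)) = 1/(242 + 12214) = 1/12456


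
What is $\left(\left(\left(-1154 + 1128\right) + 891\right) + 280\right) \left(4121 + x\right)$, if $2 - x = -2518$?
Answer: $7603945$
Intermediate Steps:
$x = 2520$ ($x = 2 - -2518 = 2 + 2518 = 2520$)
$\left(\left(\left(-1154 + 1128\right) + 891\right) + 280\right) \left(4121 + x\right) = \left(\left(\left(-1154 + 1128\right) + 891\right) + 280\right) \left(4121 + 2520\right) = \left(\left(-26 + 891\right) + 280\right) 6641 = \left(865 + 280\right) 6641 = 1145 \cdot 6641 = 7603945$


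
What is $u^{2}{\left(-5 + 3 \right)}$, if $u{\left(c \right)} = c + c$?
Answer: $16$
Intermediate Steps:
$u{\left(c \right)} = 2 c$
$u^{2}{\left(-5 + 3 \right)} = \left(2 \left(-5 + 3\right)\right)^{2} = \left(2 \left(-2\right)\right)^{2} = \left(-4\right)^{2} = 16$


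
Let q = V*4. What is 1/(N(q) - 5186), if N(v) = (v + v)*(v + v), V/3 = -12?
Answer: 1/77758 ≈ 1.2860e-5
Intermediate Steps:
V = -36 (V = 3*(-12) = -36)
q = -144 (q = -36*4 = -144)
N(v) = 4*v**2 (N(v) = (2*v)*(2*v) = 4*v**2)
1/(N(q) - 5186) = 1/(4*(-144)**2 - 5186) = 1/(4*20736 - 5186) = 1/(82944 - 5186) = 1/77758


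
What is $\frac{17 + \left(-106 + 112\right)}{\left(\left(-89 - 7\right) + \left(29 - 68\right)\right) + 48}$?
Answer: $- \frac{23}{87} \approx -0.26437$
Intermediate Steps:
$\frac{17 + \left(-106 + 112\right)}{\left(\left(-89 - 7\right) + \left(29 - 68\right)\right) + 48} = \frac{17 + 6}{\left(-96 + \left(29 - 68\right)\right) + 48} = \frac{23}{\left(-96 - 39\right) + 48} = \frac{23}{-135 + 48} = \frac{23}{-87} = 23 \left(- \frac{1}{87}\right) = - \frac{23}{87}$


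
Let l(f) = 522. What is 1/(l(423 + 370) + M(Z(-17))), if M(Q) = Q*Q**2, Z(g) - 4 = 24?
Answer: 1/22474 ≈ 4.4496e-5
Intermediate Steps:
Z(g) = 28 (Z(g) = 4 + 24 = 28)
M(Q) = Q**3
1/(l(423 + 370) + M(Z(-17))) = 1/(522 + 28**3) = 1/(522 + 21952) = 1/22474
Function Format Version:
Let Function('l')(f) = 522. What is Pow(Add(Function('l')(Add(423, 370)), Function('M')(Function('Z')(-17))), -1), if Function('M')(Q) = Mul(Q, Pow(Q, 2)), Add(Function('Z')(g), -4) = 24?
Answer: Rational(1, 22474) ≈ 4.4496e-5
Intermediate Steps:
Function('Z')(g) = 28 (Function('Z')(g) = Add(4, 24) = 28)
Function('M')(Q) = Pow(Q, 3)
Pow(Add(Function('l')(Add(423, 370)), Function('M')(Function('Z')(-17))), -1) = Pow(Add(522, Pow(28, 3)), -1) = Pow(Add(522, 21952), -1) = Pow(22474, -1) = Rational(1, 22474)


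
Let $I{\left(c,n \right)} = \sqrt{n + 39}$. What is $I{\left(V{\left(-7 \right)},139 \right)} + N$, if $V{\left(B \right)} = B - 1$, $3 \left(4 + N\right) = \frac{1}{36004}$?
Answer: $- \frac{432047}{108012} + \sqrt{178} \approx 9.3417$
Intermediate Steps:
$N = - \frac{432047}{108012}$ ($N = -4 + \frac{1}{3 \cdot 36004} = -4 + \frac{1}{3} \cdot \frac{1}{36004} = -4 + \frac{1}{108012} = - \frac{432047}{108012} \approx -4.0$)
$V{\left(B \right)} = -1 + B$
$I{\left(c,n \right)} = \sqrt{39 + n}$
$I{\left(V{\left(-7 \right)},139 \right)} + N = \sqrt{39 + 139} - \frac{432047}{108012} = \sqrt{178} - \frac{432047}{108012} = - \frac{432047}{108012} + \sqrt{178}$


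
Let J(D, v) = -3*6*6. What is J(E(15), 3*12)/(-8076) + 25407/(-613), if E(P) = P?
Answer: -17093394/412549 ≈ -41.434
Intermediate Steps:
J(D, v) = -108 (J(D, v) = -18*6 = -108)
J(E(15), 3*12)/(-8076) + 25407/(-613) = -108/(-8076) + 25407/(-613) = -108*(-1/8076) + 25407*(-1/613) = 9/673 - 25407/613 = -17093394/412549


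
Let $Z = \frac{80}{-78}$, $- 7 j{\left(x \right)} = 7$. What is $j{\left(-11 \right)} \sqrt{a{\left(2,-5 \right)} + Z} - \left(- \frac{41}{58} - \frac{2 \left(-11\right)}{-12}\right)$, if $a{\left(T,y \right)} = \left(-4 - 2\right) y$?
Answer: $\frac{221}{87} - \frac{\sqrt{44070}}{39} \approx -2.8426$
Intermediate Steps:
$j{\left(x \right)} = -1$ ($j{\left(x \right)} = \left(- \frac{1}{7}\right) 7 = -1$)
$a{\left(T,y \right)} = - 6 y$
$Z = - \frac{40}{39}$ ($Z = 80 \left(- \frac{1}{78}\right) = - \frac{40}{39} \approx -1.0256$)
$j{\left(-11 \right)} \sqrt{a{\left(2,-5 \right)} + Z} - \left(- \frac{41}{58} - \frac{2 \left(-11\right)}{-12}\right) = - \sqrt{\left(-6\right) \left(-5\right) - \frac{40}{39}} - \left(- \frac{41}{58} - \frac{2 \left(-11\right)}{-12}\right) = - \sqrt{30 - \frac{40}{39}} - - \frac{221}{87} = - \sqrt{\frac{1130}{39}} + \left(\frac{41}{58} + \frac{11}{6}\right) = - \frac{\sqrt{44070}}{39} + \frac{221}{87} = \frac{221}{87} - \frac{\sqrt{44070}}{39}$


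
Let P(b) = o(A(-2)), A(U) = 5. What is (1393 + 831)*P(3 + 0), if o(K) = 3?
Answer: 6672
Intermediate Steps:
P(b) = 3
(1393 + 831)*P(3 + 0) = (1393 + 831)*3 = 2224*3 = 6672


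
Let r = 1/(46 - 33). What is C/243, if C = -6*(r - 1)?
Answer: 8/351 ≈ 0.022792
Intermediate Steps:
r = 1/13 ≈ 0.076923
C = 72/13 (C = -6*(1/13 - 1) = -6*(-12/13) = 72/13 ≈ 5.5385)
C/243 = (72/13)/243 = (1/243)*(72/13) = 8/351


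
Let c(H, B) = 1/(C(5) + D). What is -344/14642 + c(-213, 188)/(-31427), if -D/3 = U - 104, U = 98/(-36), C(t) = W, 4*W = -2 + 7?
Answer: -20848885360/887407247419 ≈ -0.023494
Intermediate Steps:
W = 5/4 (W = (-2 + 7)/4 = (¼)*5 = 5/4 ≈ 1.2500)
C(t) = 5/4
U = -49/18 (U = 98*(-1/36) = -49/18 ≈ -2.7222)
D = 1921/6 (D = -3*(-49/18 - 104) = -3*(-1921/18) = 1921/6 ≈ 320.17)
c(H, B) = 12/3857 (c(H, B) = 1/(5/4 + 1921/6) = 1/(3857/12) = 12/3857)
-344/14642 + c(-213, 188)/(-31427) = -344/14642 + (12/3857)/(-31427) = -344*1/14642 + (12/3857)*(-1/31427) = -172/7321 - 12/121213939 = -20848885360/887407247419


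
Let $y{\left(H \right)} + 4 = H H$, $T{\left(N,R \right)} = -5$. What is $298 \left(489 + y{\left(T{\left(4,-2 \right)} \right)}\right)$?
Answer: $151980$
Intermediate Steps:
$y{\left(H \right)} = -4 + H^{2}$ ($y{\left(H \right)} = -4 + H H = -4 + H^{2}$)
$298 \left(489 + y{\left(T{\left(4,-2 \right)} \right)}\right) = 298 \left(489 - \left(4 - \left(-5\right)^{2}\right)\right) = 298 \left(489 + \left(-4 + 25\right)\right) = 298 \left(489 + 21\right) = 298 \cdot 510 = 151980$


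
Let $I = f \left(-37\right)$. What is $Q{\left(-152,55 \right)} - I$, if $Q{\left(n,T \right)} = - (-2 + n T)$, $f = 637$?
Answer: $31931$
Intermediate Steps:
$Q{\left(n,T \right)} = 2 - T n$ ($Q{\left(n,T \right)} = - (-2 + T n) = 2 - T n$)
$I = -23569$ ($I = 637 \left(-37\right) = -23569$)
$Q{\left(-152,55 \right)} - I = \left(2 - 55 \left(-152\right)\right) - -23569 = \left(2 + 8360\right) + 23569 = 8362 + 23569 = 31931$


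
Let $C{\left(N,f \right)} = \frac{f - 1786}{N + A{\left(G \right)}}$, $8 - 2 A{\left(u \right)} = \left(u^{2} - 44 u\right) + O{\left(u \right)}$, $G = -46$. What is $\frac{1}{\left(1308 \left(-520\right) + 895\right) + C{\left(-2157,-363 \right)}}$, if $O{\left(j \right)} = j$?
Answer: $- \frac{600}{407558693} \approx -1.4722 \cdot 10^{-6}$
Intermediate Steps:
$A{\left(u \right)} = 4 - \frac{u^{2}}{2} + \frac{43 u}{2}$ ($A{\left(u \right)} = 4 - \frac{\left(u^{2} - 44 u\right) + u}{2} = 4 - \frac{u^{2} - 43 u}{2} = 4 - \left(\frac{u^{2}}{2} - \frac{43 u}{2}\right) = 4 - \frac{u^{2}}{2} + \frac{43 u}{2}$)
$C{\left(N,f \right)} = \frac{-1786 + f}{-2043 + N}$ ($C{\left(N,f \right)} = \frac{f - 1786}{N + \left(4 - \frac{\left(-46\right)^{2}}{2} + \frac{43}{2} \left(-46\right)\right)} = \frac{-1786 + f}{N - 2043} = \frac{-1786 + f}{-2043 + N}$)
$\frac{1}{\left(1308 \left(-520\right) + 895\right) + C{\left(-2157,-363 \right)}} = \frac{1}{\left(1308 \left(-520\right) + 895\right) + \frac{-1786 - 363}{-2043 - 2157}} = \frac{1}{\left(-680160 + 895\right) + \frac{1}{-4200} \left(-2149\right)} = \frac{1}{-679265 - - \frac{307}{600}} = \frac{1}{-679265 + \frac{307}{600}} = \frac{1}{- \frac{407558693}{600}} = - \frac{600}{407558693}$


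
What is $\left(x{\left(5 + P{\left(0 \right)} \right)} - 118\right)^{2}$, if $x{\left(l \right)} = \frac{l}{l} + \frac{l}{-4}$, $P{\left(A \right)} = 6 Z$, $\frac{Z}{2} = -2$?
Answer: $\frac{201601}{16} \approx 12600.0$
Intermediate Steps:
$Z = -4$ ($Z = 2 \left(-2\right) = -4$)
$P{\left(A \right)} = -24$ ($P{\left(A \right)} = 6 \left(-4\right) = -24$)
$x{\left(l \right)} = 1 - \frac{l}{4}$ ($x{\left(l \right)} = 1 + l \left(- \frac{1}{4}\right) = 1 - \frac{l}{4}$)
$\left(x{\left(5 + P{\left(0 \right)} \right)} - 118\right)^{2} = \left(\left(1 - \frac{5 - 24}{4}\right) - 118\right)^{2} = \left(\left(1 - - \frac{19}{4}\right) - 118\right)^{2} = \left(\left(1 + \frac{19}{4}\right) - 118\right)^{2} = \left(\frac{23}{4} - 118\right)^{2} = \left(- \frac{449}{4}\right)^{2} = \frac{201601}{16}$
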